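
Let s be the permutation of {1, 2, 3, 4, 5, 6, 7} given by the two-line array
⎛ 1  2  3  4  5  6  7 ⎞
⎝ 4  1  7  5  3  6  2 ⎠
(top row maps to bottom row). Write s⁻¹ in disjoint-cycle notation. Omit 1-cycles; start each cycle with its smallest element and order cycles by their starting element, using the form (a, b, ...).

The cycle decomposition of s is (1, 4, 5, 3, 7, 2).
Reversing each cycle (and rotating so the smallest element leads) gives s⁻¹ = (1, 2, 7, 3, 5, 4).

(1, 2, 7, 3, 5, 4)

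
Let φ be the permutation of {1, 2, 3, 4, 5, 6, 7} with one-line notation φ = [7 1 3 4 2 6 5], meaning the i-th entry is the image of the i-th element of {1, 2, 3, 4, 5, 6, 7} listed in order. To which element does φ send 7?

5

7 is element number 7 of the domain, and entry number 7 of the one-line form is 5, so φ(7) = 5.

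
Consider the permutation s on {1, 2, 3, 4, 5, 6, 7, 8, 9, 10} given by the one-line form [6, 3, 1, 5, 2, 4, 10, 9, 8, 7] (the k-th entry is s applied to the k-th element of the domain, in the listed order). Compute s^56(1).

Tracing 1 → 6 → … returns to 1 after 6 steps, so 1 lies in a 6-cycle (1 6 4 5 2 3).
On a 6-cycle, s^6 is the identity, so s^56 = s^2 there (56 ≡ 2 mod 6).
Advancing 2 steps from 1: 1 → 6 → 4.

4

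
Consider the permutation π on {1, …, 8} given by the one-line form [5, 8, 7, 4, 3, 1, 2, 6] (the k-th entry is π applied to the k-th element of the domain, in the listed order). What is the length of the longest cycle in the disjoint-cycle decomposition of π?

Decomposing into disjoint cycles gives (1 5 3 7 2 8 6); the longest has length 7.

7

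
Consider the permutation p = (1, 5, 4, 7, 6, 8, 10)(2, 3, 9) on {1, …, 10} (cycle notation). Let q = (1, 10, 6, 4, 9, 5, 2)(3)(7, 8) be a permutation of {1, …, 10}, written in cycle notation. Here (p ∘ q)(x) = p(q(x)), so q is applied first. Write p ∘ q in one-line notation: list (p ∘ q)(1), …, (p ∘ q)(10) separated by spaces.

(p ∘ q)(x) = p(q(x)). Computing each image: p(q(1)) = p(10) = 1, p(q(2)) = p(1) = 5, p(q(3)) = p(3) = 9, p(q(4)) = p(9) = 2, p(q(5)) = p(2) = 3, p(q(6)) = p(4) = 7, p(q(7)) = p(8) = 10, p(q(8)) = p(7) = 6, p(q(9)) = p(5) = 4, p(q(10)) = p(6) = 8.
Hence p ∘ q = [1 5 9 2 3 7 10 6 4 8].

1 5 9 2 3 7 10 6 4 8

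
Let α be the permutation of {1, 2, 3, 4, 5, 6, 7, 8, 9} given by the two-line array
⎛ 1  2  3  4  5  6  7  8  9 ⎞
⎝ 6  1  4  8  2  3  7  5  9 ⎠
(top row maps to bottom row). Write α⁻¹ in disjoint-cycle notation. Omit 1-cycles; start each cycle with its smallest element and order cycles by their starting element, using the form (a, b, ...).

(1, 2, 5, 8, 4, 3, 6)

First write α in disjoint cycles: (1, 6, 3, 4, 8, 5, 2).
The inverse reverses every cycle; in canonical form, α⁻¹ = (1, 2, 5, 8, 4, 3, 6).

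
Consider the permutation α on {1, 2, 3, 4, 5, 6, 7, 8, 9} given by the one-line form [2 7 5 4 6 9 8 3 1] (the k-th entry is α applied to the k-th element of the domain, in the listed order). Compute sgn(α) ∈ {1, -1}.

-1

In disjoint-cycle form the cycle lengths are 8, 1.
A cycle of length ℓ contributes ℓ−1 transpositions, so α is a product of 7 transpositions — odd.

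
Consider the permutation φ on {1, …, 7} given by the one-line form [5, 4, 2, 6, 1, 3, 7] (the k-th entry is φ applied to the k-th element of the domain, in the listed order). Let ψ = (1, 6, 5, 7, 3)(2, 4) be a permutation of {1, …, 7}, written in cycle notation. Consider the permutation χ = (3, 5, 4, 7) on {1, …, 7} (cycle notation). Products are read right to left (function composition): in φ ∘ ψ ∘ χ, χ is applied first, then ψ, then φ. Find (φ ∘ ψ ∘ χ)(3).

(φ ∘ ψ ∘ χ)(3) = φ(ψ(χ(3))). χ(3) = 5, then ψ(5) = 7, then φ(7) = 7, so the result is 7.

7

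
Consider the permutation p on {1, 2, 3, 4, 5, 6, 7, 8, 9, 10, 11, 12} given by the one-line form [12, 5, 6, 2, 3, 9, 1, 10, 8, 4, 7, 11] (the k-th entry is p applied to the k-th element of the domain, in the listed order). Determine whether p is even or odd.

even

In disjoint-cycle form the cycle lengths are 8, 4.
A cycle of length ℓ contributes ℓ−1 transpositions, so p is a product of 7 + 3 = 10 transpositions — even.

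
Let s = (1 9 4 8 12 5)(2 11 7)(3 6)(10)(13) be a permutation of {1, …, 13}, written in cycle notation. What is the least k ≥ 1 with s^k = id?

The cycle type of s is (6, 3, 2, 1, 1).
The order of s is the least common multiple of its cycle lengths: lcm(6, 3, 2) = 6.

6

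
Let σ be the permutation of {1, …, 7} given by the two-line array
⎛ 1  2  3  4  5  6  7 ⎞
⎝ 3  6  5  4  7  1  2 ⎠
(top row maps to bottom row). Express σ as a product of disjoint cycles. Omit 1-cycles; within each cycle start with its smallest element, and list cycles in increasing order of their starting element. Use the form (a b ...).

Start at 1 and follow images: 1 → 3 → 5 → 7 → 2 → 6 → 1, giving the cycle (1 3 5 7 2 6).
Repeating from the next unused element and collecting all non-trivial cycles gives (1 3 5 7 2 6).

(1 3 5 7 2 6)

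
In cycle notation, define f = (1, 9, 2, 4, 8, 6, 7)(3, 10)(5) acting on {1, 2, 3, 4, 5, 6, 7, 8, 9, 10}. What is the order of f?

The disjoint cycles have lengths 7, 2, 1.
The order is lcm(7, 2) = 14.

14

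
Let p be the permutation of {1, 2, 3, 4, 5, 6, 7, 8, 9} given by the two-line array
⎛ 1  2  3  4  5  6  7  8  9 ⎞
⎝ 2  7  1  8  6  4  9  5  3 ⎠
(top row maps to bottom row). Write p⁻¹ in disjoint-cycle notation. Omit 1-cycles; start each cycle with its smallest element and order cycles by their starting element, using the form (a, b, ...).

First write p in disjoint cycles: (1, 2, 7, 9, 3)(4, 8, 5, 6).
Reversing each cycle (and rotating so the smallest element leads) gives p⁻¹ = (1, 3, 9, 7, 2)(4, 6, 5, 8).

(1, 3, 9, 7, 2)(4, 6, 5, 8)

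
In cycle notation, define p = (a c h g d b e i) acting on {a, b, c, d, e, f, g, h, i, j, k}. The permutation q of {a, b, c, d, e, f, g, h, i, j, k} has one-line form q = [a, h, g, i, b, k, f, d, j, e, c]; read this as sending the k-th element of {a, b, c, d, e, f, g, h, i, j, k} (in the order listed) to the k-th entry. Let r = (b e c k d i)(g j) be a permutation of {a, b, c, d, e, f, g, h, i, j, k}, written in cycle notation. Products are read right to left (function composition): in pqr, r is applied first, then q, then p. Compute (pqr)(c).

h

Apply the permutations in order: r(c) = k, then q(k) = c, then p(c) = h. So (pqr)(c) = h.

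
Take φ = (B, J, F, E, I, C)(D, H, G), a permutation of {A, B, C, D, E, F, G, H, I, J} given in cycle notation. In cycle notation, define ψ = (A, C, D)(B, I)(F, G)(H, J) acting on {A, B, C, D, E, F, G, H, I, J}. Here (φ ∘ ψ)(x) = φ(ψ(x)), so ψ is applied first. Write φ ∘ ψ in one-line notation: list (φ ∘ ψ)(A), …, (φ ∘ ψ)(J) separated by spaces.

Chase each element through ψ then φ: A → C → B; B → I → C; C → D → H; D → A → A; E → E → I; F → G → D; G → F → E; H → J → F; I → B → J; J → H → G.
So φ ∘ ψ in one-line form is B C H A I D E F J G.

B C H A I D E F J G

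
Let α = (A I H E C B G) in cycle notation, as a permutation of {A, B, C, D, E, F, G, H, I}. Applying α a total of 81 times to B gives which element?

H

B lies in the 7-cycle (A I H E C B G).
On a 7-cycle, α^7 is the identity, so α^81 = α^4 there (81 ≡ 4 mod 7).
Advancing 4 steps from B: B → G → A → I → H.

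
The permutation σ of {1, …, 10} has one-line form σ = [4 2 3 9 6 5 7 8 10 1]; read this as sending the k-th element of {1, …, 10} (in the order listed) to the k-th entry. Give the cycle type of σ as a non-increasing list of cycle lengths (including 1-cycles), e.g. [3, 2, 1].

The disjoint cycles are (1, 4, 9, 10)(2)(3)(5, 6)(7)(8), with lengths 4, 2, 1, 1, 1, 1 in non-increasing order.

[4, 2, 1, 1, 1, 1]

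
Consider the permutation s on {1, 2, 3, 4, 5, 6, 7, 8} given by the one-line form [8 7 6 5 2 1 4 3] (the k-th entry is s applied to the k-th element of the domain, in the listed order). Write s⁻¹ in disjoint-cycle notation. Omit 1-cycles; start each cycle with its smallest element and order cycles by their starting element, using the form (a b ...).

(1 6 3 8)(2 5 4 7)

First write s in disjoint cycles: (1 8 3 6)(2 7 4 5).
The inverse reverses every cycle; in canonical form, s⁻¹ = (1 6 3 8)(2 5 4 7).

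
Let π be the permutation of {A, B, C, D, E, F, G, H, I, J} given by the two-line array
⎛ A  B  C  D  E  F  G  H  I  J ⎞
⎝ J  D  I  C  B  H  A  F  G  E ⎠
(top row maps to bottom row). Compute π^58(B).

C

Tracing B → D → … returns to B after 8 steps, so B lies in an 8-cycle (A, J, E, B, D, C, I, G).
Powers repeat with period 8 on this cycle, and 58 mod 8 = 2, so π^58(B) = π^2(B).
Stepping 2 places around the cycle: B → D → C.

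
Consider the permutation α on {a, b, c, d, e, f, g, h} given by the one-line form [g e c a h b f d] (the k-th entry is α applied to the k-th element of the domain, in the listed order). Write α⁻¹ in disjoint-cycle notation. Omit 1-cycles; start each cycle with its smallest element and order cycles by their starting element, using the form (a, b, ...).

First write α in disjoint cycles: (a, g, f, b, e, h, d).
The inverse reverses every cycle; in canonical form, α⁻¹ = (a, d, h, e, b, f, g).

(a, d, h, e, b, f, g)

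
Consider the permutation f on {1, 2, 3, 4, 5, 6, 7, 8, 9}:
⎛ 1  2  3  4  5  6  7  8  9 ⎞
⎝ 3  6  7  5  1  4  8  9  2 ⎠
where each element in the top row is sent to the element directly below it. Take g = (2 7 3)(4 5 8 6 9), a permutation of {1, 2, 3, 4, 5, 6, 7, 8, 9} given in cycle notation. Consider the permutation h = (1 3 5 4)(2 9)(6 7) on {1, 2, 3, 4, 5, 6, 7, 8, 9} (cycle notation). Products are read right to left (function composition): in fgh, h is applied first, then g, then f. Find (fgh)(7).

2

Chase 7: h(7) = 6; g(6) = 9; f(9) = 2. Hence (fgh)(7) = 2.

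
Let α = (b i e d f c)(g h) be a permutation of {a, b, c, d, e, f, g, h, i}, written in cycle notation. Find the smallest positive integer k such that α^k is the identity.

The cycle type of α is (6, 2, 1).
The order is lcm(6, 2) = 6.

6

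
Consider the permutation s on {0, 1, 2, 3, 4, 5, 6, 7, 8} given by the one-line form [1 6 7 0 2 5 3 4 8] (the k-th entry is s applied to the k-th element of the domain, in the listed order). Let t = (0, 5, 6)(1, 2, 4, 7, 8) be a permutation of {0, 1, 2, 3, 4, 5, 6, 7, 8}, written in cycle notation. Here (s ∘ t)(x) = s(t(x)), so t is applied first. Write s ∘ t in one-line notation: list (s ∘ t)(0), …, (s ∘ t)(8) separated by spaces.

5 7 2 0 4 3 1 8 6

(s ∘ t)(x) = s(t(x)). Computing each image: s(t(0)) = s(5) = 5, s(t(1)) = s(2) = 7, s(t(2)) = s(4) = 2, s(t(3)) = s(3) = 0, s(t(4)) = s(7) = 4, s(t(5)) = s(6) = 3, s(t(6)) = s(0) = 1, s(t(7)) = s(8) = 8, s(t(8)) = s(1) = 6.
Hence s ∘ t = [5 7 2 0 4 3 1 8 6].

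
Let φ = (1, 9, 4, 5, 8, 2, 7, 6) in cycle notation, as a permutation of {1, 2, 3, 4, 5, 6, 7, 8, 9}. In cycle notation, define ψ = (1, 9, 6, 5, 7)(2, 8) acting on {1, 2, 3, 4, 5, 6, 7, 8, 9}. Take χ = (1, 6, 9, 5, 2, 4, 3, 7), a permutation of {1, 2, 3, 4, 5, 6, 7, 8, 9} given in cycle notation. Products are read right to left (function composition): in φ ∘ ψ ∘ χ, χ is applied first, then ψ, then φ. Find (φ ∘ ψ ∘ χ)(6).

1

Chase 6: χ(6) = 9; ψ(9) = 6; φ(6) = 1. Hence (φ ∘ ψ ∘ χ)(6) = 1.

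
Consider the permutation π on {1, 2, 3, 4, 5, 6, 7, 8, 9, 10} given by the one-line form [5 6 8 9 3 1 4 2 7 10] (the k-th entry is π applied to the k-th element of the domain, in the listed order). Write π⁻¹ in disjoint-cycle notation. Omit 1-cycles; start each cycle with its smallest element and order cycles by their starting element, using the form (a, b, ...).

The cycle decomposition of π is (1, 5, 3, 8, 2, 6)(4, 9, 7).
Reversing each cycle (and rotating so the smallest element leads) gives π⁻¹ = (1, 6, 2, 8, 3, 5)(4, 7, 9).

(1, 6, 2, 8, 3, 5)(4, 7, 9)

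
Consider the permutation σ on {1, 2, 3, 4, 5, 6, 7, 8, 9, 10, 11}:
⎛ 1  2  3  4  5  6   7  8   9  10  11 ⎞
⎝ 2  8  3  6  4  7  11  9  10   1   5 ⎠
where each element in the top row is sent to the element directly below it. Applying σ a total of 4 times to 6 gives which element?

4

Tracing 6 → 7 → … returns to 6 after 5 steps, so 6 lies in a 5-cycle (4, 6, 7, 11, 5).
Stepping 4 places around the cycle: 6 → 7 → 11 → 5 → 4.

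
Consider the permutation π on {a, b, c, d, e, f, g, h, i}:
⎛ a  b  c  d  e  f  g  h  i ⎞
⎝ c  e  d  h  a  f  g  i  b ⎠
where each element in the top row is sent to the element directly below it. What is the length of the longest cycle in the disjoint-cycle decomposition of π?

7

Decomposing into disjoint cycles gives (a c d h i b e); the longest has length 7.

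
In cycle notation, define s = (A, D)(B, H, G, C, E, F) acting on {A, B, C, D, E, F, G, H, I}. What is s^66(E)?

E lies in the 6-cycle (B, H, G, C, E, F).
On a 6-cycle, s^6 is the identity, so s^66 = s^0 there (66 ≡ 0 mod 6).
So s^66(E) = E.

E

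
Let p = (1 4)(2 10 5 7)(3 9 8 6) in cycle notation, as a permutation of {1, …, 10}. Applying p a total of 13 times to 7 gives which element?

2

7 lies in the 4-cycle (2 10 5 7).
On a 4-cycle, p^4 is the identity, so p^13 = p^1 there (13 ≡ 1 mod 4).
Advancing 1 step from 7: 7 → 2.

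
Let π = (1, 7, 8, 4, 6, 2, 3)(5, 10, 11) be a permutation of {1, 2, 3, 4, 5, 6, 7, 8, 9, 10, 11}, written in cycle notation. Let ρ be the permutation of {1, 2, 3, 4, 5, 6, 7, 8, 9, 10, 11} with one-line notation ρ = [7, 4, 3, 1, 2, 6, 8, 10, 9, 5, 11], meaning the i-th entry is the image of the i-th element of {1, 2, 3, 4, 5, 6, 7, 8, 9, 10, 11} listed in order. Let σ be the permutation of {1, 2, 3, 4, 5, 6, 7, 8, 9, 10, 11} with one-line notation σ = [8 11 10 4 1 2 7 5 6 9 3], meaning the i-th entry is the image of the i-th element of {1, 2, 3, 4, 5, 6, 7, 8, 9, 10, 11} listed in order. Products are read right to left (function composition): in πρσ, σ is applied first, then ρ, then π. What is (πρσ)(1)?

11

(πρσ)(1) = π(ρ(σ(1))). σ(1) = 8, then ρ(8) = 10, then π(10) = 11, so the result is 11.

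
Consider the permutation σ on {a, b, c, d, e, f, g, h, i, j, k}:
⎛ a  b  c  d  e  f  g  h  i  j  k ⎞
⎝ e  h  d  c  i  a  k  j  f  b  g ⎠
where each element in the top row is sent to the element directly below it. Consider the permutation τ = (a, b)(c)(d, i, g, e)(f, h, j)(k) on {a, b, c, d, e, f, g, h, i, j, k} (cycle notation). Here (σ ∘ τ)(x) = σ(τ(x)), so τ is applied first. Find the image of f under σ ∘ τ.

First apply τ: τ(f) = h, then σ(h) = j. Thus (σ ∘ τ)(f) = j.

j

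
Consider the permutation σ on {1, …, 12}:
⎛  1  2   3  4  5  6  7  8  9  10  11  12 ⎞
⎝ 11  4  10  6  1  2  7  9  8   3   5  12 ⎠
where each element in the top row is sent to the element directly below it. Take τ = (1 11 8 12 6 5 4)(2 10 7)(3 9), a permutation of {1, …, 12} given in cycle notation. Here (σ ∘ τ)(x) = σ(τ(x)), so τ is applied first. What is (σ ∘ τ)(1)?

5

(σ ∘ τ)(1) = σ(τ(1)). τ(1) = 11, then σ(11) = 5. So (σ ∘ τ)(1) = 5.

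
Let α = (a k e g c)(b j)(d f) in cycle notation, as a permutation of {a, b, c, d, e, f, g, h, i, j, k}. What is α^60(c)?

c lies in the 5-cycle (a k e g c).
Powers repeat with period 5 on this cycle, and 60 mod 5 = 0, so α^60(c) = α^0(c).
So α^60(c) = c.

c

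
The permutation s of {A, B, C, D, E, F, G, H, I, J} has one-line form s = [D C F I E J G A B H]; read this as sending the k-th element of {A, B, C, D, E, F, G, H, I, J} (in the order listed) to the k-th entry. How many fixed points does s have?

2

The fixed points (elements with s(x) = x) are {E, G}, so there are 2.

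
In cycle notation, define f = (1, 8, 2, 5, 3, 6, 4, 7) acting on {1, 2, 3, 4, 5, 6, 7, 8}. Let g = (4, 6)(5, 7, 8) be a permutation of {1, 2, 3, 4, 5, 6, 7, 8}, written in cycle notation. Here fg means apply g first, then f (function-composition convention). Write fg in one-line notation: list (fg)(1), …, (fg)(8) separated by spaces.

8 5 6 4 1 7 2 3

(fg)(x) = f(g(x)). Computing each image: f(g(1)) = f(1) = 8, f(g(2)) = f(2) = 5, f(g(3)) = f(3) = 6, f(g(4)) = f(6) = 4, f(g(5)) = f(7) = 1, f(g(6)) = f(4) = 7, f(g(7)) = f(8) = 2, f(g(8)) = f(5) = 3.
Hence fg = [8 5 6 4 1 7 2 3].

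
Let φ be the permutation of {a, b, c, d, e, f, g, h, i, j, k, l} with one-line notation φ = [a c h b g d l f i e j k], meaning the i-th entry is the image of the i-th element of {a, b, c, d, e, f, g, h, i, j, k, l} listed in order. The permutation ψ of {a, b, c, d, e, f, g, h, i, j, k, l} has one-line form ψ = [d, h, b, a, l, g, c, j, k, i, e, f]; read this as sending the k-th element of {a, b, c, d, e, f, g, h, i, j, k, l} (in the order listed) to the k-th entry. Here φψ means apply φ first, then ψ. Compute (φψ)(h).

g

φ(h) = f, then ψ(f) = g; composing gives (φψ)(h) = g.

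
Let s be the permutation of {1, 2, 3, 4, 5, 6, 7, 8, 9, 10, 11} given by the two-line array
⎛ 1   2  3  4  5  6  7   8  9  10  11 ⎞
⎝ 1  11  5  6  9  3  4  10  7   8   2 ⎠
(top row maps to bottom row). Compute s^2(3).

9

Tracing 3 → 5 → … returns to 3 after 6 steps, so 3 lies in a 6-cycle (3, 5, 9, 7, 4, 6).
Advancing 2 steps from 3: 3 → 5 → 9.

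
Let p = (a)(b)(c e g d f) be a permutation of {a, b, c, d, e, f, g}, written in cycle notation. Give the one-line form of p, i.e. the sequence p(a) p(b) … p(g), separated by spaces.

Image by image: a→a, b→b, c→e, d→f, e→g, f→c, g→d.
So the one-line form is a b e f g c d.

a b e f g c d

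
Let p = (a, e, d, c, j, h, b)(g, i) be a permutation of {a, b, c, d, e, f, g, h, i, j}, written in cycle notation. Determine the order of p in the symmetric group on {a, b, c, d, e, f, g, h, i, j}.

The cycle type of p is (7, 2, 1).
The order of p is the least common multiple of its cycle lengths: lcm(7, 2) = 14.

14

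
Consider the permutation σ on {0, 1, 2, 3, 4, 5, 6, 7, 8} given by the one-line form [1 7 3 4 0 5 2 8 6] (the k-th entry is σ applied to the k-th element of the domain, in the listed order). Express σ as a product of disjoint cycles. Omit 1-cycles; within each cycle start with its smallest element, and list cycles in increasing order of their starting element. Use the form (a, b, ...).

Start at 0 and follow images: 0 → 1 → 7 → 8 → 6 → 2 → 3 → 4 → 0, giving the cycle (0, 1, 7, 8, 6, 2, 3, 4).
Repeating from the next unused element and collecting all non-trivial cycles gives (0, 1, 7, 8, 6, 2, 3, 4).

(0, 1, 7, 8, 6, 2, 3, 4)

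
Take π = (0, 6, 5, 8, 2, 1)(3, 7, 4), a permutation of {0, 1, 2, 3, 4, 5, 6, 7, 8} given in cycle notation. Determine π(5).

In the cycle (0, 6, 5, 8, 2, 1), 5 is followed by 8, so π(5) = 8.

8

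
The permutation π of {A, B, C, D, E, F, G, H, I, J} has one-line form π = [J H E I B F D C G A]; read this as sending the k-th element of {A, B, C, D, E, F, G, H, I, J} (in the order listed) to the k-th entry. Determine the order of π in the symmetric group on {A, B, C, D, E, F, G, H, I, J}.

12

Writing π as disjoint cycles, the cycle lengths are 4, 3, 2, 1.
Since disjoint cycles commute, ord(π) = lcm(4, 3, 2) = 12.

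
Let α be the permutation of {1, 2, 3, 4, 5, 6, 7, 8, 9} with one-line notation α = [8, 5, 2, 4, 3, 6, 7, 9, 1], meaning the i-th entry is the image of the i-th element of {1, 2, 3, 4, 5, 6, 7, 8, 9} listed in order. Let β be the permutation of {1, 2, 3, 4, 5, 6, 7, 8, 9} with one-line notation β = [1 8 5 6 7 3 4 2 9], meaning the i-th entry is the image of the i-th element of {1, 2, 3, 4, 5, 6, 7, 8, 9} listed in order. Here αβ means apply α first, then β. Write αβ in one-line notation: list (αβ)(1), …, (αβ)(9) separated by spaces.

2 7 8 6 5 3 4 9 1

Chase each element through α then β: 1 → 8 → 2; 2 → 5 → 7; 3 → 2 → 8; 4 → 4 → 6; 5 → 3 → 5; 6 → 6 → 3; 7 → 7 → 4; 8 → 9 → 9; 9 → 1 → 1.
Collecting the images, αβ = [2 7 8 6 5 3 4 9 1].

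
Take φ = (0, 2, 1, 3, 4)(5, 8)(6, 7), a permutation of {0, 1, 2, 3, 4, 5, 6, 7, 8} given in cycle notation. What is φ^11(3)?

4

3 lies in the 5-cycle (0, 2, 1, 3, 4).
Since the cycle has length 5, φ^11 acts on it the same as φ^1 (11 mod 5 = 1).
Stepping 1 place around the cycle: 3 → 4.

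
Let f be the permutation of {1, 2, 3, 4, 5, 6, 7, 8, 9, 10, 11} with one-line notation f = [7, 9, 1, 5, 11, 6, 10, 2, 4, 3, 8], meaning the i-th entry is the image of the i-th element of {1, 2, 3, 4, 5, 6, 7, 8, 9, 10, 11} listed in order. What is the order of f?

12

The disjoint-cycle form of f has cycle lengths 6, 4, 1.
The order of f is the least common multiple of its cycle lengths: lcm(6, 4) = 12.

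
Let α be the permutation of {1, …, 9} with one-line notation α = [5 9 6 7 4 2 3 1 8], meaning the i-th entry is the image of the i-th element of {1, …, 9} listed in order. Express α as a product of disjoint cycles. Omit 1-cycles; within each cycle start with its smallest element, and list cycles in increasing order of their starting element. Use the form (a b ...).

From 1: 1 → 5 → 4 → 7 → 3 → 6 → 2 → 9 → 8 → 1, closing the cycle (1 5 4 7 3 6 2 9 8).
Continuing from each remaining unvisited element yields (1 5 4 7 3 6 2 9 8).

(1 5 4 7 3 6 2 9 8)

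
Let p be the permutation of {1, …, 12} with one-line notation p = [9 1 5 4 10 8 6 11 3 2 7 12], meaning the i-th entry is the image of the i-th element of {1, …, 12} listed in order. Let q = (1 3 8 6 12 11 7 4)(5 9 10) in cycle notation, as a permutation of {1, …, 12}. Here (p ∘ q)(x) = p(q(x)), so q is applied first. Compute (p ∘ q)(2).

1

First apply q: q(2) = 2, then p(2) = 1. Thus (p ∘ q)(2) = 1.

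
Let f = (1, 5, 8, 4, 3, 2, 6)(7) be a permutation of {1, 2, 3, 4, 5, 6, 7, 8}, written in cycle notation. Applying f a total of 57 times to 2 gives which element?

6

2 lies in the 7-cycle (1, 5, 8, 4, 3, 2, 6).
Powers repeat with period 7 on this cycle, and 57 mod 7 = 1, so f^57(2) = f^1(2).
Advancing 1 step from 2: 2 → 6.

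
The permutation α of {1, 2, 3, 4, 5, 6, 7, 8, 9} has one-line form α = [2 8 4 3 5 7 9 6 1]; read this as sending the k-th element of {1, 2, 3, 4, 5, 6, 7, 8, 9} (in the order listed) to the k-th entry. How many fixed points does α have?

The fixed points (elements with α(x) = x) are {5}, so there is 1.

1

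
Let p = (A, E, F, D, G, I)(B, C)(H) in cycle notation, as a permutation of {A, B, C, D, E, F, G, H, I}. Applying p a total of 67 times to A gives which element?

E

A lies in the 6-cycle (A, E, F, D, G, I).
Since the cycle has length 6, p^67 acts on it the same as p^1 (67 mod 6 = 1).
Stepping 1 place around the cycle: A → E.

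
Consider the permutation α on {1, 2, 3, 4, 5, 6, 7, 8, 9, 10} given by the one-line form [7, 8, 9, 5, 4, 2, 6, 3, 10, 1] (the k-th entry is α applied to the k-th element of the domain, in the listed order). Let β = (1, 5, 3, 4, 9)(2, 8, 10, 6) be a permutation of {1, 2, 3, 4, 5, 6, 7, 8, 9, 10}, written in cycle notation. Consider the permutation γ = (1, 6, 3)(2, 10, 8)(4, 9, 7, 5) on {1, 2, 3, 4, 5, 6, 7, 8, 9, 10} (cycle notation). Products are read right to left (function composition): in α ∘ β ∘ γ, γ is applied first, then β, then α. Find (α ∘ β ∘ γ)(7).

9

Apply the permutations in order: γ(7) = 5, then β(5) = 3, then α(3) = 9. So (α ∘ β ∘ γ)(7) = 9.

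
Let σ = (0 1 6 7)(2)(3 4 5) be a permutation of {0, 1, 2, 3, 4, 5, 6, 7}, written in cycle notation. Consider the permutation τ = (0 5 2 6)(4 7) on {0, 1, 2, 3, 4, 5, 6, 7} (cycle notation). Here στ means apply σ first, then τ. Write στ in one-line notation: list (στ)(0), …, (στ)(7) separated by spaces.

For each element, apply σ then τ: 0 → 1 → 1; 1 → 6 → 0; 2 → 2 → 6; 3 → 4 → 7; 4 → 5 → 2; 5 → 3 → 3; 6 → 7 → 4; 7 → 0 → 5.
So στ in one-line form is 1 0 6 7 2 3 4 5.

1 0 6 7 2 3 4 5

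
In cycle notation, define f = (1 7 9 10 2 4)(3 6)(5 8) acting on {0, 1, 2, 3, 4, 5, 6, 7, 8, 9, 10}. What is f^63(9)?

9 lies in the 6-cycle (1 7 9 10 2 4).
Powers repeat with period 6 on this cycle, and 63 mod 6 = 3, so f^63(9) = f^3(9).
Stepping 3 places around the cycle: 9 → 10 → 2 → 4.

4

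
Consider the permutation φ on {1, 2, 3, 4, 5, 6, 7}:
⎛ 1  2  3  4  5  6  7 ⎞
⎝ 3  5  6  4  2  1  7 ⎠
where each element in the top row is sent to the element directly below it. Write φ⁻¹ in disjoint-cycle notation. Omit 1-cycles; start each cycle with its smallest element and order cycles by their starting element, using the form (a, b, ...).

(1, 6, 3)(2, 5)

First write φ in disjoint cycles: (1, 3, 6)(2, 5).
The inverse reverses every cycle; in canonical form, φ⁻¹ = (1, 6, 3)(2, 5).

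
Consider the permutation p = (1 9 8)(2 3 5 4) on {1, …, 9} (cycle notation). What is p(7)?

7

7 does not appear in any cycle of p, so it is a fixed point: p(7) = 7.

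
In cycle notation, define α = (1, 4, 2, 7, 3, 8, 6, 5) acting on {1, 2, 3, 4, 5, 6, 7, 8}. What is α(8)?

In the cycle (1, 4, 2, 7, 3, 8, 6, 5), 8 is followed by 6, so α(8) = 6.

6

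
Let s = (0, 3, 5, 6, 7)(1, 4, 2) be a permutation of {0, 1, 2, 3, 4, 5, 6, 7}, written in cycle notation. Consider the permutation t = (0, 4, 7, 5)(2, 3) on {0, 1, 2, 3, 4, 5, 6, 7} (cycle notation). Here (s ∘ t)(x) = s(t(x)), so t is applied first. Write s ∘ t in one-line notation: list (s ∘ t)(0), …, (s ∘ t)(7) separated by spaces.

2 4 5 1 0 3 7 6

(s ∘ t)(x) = s(t(x)). Computing each image: s(t(0)) = s(4) = 2, s(t(1)) = s(1) = 4, s(t(2)) = s(3) = 5, s(t(3)) = s(2) = 1, s(t(4)) = s(7) = 0, s(t(5)) = s(0) = 3, s(t(6)) = s(6) = 7, s(t(7)) = s(5) = 6.
Hence s ∘ t = [2 4 5 1 0 3 7 6].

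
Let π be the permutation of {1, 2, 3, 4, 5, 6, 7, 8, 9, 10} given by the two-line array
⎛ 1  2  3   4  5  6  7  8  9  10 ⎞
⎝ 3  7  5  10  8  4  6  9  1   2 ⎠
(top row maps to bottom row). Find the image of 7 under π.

6

The entry below 7 in the array is 6, so π(7) = 6.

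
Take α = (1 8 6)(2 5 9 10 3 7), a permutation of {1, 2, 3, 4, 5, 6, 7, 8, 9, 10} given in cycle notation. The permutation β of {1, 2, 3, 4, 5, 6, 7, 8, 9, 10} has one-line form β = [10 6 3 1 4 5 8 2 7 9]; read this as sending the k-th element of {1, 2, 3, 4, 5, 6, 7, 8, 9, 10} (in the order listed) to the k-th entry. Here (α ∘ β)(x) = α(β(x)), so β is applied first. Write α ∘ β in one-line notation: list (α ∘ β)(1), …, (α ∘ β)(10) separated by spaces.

3 1 7 8 4 9 6 5 2 10

For each element, apply β then α: 1 → 10 → 3; 2 → 6 → 1; 3 → 3 → 7; 4 → 1 → 8; 5 → 4 → 4; 6 → 5 → 9; 7 → 8 → 6; 8 → 2 → 5; 9 → 7 → 2; 10 → 9 → 10.
So α ∘ β in one-line form is 3 1 7 8 4 9 6 5 2 10.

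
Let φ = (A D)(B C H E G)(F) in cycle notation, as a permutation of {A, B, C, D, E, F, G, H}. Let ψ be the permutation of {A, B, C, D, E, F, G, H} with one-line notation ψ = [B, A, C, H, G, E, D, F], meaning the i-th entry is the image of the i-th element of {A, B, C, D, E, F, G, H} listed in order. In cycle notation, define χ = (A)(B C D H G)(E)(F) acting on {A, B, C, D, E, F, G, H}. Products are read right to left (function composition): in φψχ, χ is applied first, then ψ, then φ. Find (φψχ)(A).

Chase A: χ(A) = A; ψ(A) = B; φ(B) = C. Hence (φψχ)(A) = C.

C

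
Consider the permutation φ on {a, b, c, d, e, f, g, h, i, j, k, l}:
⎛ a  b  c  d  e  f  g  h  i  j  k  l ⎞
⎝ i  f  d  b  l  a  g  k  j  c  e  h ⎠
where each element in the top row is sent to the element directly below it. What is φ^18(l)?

Tracing l → h → … returns to l after 4 steps, so l lies in a 4-cycle (e l h k).
Since the cycle has length 4, φ^18 acts on it the same as φ^2 (18 mod 4 = 2).
Advancing 2 steps from l: l → h → k.

k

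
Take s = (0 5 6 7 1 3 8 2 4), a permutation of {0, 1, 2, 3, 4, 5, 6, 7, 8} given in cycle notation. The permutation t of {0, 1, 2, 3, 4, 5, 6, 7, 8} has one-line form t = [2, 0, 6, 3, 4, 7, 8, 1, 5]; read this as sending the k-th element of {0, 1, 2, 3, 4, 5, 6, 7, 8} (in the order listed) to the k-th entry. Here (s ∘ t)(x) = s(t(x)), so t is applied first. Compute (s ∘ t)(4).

(s ∘ t)(4) = s(t(4)). t(4) = 4, then s(4) = 0. So (s ∘ t)(4) = 0.

0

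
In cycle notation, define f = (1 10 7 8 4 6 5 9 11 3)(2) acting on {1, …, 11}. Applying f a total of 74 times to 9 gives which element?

10

9 lies in the 10-cycle (1 10 7 8 4 6 5 9 11 3).
On a 10-cycle, f^10 is the identity, so f^74 = f^4 there (74 ≡ 4 mod 10).
Stepping 4 places around the cycle: 9 → 11 → 3 → 1 → 10.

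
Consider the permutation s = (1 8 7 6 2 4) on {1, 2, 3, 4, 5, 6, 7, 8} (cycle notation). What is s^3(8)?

2

8 lies in the 6-cycle (1 8 7 6 2 4).
Advancing 3 steps from 8: 8 → 7 → 6 → 2.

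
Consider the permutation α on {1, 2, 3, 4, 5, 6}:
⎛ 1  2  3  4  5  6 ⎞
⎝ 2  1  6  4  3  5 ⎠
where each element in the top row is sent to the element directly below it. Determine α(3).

6

The entry below 3 in the array is 6, so α(3) = 6.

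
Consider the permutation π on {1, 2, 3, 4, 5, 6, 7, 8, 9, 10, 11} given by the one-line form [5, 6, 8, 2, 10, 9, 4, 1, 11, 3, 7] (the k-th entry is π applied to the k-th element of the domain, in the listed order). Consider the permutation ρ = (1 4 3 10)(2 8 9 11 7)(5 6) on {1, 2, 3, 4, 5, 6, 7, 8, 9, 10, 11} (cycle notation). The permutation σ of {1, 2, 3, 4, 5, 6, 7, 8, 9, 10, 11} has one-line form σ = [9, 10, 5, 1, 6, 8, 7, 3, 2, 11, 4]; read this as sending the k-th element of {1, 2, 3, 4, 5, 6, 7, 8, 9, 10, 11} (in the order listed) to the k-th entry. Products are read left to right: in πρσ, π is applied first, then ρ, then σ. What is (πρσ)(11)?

Chase 11: π(11) = 7; ρ(7) = 2; σ(2) = 10. Hence (πρσ)(11) = 10.

10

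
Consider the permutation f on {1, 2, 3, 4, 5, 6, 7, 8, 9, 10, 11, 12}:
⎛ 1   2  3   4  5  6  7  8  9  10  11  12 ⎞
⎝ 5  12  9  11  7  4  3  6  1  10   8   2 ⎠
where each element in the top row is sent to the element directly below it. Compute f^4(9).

3

Tracing 9 → 1 → … returns to 9 after 5 steps, so 9 lies in a 5-cycle (1 5 7 3 9).
Stepping 4 places around the cycle: 9 → 1 → 5 → 7 → 3.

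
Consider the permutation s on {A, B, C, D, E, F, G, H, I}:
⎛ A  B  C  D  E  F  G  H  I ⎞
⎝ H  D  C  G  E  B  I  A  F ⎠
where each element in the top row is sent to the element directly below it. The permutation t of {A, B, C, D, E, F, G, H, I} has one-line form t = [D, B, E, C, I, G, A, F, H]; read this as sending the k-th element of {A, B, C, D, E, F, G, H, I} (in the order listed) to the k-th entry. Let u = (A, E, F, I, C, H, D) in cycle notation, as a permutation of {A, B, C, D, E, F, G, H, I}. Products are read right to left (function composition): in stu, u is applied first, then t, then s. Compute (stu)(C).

B

Apply the permutations in order: u(C) = H, then t(H) = F, then s(F) = B. So (stu)(C) = B.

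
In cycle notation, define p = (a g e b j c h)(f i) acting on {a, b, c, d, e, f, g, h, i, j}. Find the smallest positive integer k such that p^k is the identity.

14

The cycle type of p is (7, 2, 1).
Since disjoint cycles commute, ord(p) = lcm(7, 2) = 14.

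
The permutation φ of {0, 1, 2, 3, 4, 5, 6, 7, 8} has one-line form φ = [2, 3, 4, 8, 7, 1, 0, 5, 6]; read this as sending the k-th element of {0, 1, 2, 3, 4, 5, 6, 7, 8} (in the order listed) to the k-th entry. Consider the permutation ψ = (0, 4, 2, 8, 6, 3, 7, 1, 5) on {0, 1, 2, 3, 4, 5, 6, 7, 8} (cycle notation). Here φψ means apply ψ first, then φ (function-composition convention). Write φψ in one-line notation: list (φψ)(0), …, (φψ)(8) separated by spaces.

(φψ)(x) = φ(ψ(x)). Computing each image: φ(ψ(0)) = φ(4) = 7, φ(ψ(1)) = φ(5) = 1, φ(ψ(2)) = φ(8) = 6, φ(ψ(3)) = φ(7) = 5, φ(ψ(4)) = φ(2) = 4, φ(ψ(5)) = φ(0) = 2, φ(ψ(6)) = φ(3) = 8, φ(ψ(7)) = φ(1) = 3, φ(ψ(8)) = φ(6) = 0.
Hence φψ = [7 1 6 5 4 2 8 3 0].

7 1 6 5 4 2 8 3 0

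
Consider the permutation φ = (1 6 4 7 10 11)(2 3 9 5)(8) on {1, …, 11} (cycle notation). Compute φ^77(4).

4 lies in the 6-cycle (1 6 4 7 10 11).
Powers repeat with period 6 on this cycle, and 77 mod 6 = 5, so φ^77(4) = φ^5(4).
Stepping 5 places around the cycle: 4 → 7 → 10 → 11 → 1 → 6.

6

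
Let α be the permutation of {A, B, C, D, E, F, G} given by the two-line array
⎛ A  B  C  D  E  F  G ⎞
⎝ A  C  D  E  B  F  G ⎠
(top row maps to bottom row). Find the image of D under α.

The entry below D in the array is E, so α(D) = E.

E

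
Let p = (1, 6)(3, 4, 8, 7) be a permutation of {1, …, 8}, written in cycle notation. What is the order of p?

The cycle type of p is (4, 2, 1, 1).
Since disjoint cycles commute, ord(p) = lcm(4, 2) = 4.

4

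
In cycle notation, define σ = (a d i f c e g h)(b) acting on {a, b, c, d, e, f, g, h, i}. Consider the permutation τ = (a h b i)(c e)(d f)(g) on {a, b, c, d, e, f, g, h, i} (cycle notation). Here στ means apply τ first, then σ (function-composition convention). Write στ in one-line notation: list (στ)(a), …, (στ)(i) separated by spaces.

a f g c e i h b d

For each element, apply τ then σ: a → h → a; b → i → f; c → e → g; d → f → c; e → c → e; f → d → i; g → g → h; h → b → b; i → a → d.
So στ in one-line form is a f g c e i h b d.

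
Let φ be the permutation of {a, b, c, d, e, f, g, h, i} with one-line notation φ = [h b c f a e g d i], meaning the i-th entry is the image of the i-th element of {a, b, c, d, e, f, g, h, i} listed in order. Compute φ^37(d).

e

Tracing d → f → … returns to d after 5 steps, so d lies in a 5-cycle (a h d f e).
Since the cycle has length 5, φ^37 acts on it the same as φ^2 (37 mod 5 = 2).
Stepping 2 places around the cycle: d → f → e.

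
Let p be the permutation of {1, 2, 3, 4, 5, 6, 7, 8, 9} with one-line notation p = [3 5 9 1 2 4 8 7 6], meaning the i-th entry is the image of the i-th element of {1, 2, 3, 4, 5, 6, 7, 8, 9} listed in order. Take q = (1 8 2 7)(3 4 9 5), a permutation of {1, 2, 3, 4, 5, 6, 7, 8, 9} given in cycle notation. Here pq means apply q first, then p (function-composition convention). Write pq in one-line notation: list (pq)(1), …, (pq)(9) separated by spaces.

(pq)(x) = p(q(x)). Computing each image: p(q(1)) = p(8) = 7, p(q(2)) = p(7) = 8, p(q(3)) = p(4) = 1, p(q(4)) = p(9) = 6, p(q(5)) = p(3) = 9, p(q(6)) = p(6) = 4, p(q(7)) = p(1) = 3, p(q(8)) = p(2) = 5, p(q(9)) = p(5) = 2.
Hence pq = [7 8 1 6 9 4 3 5 2].

7 8 1 6 9 4 3 5 2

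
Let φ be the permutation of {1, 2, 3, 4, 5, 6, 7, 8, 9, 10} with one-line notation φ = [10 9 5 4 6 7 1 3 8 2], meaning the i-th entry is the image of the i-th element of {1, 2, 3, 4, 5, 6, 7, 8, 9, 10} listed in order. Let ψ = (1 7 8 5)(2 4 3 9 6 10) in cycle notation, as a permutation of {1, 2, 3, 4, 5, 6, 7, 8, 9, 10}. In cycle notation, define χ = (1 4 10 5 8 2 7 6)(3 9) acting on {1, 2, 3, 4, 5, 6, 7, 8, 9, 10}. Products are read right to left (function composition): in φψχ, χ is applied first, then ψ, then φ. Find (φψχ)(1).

5

Apply the permutations in order: χ(1) = 4, then ψ(4) = 3, then φ(3) = 5. So (φψχ)(1) = 5.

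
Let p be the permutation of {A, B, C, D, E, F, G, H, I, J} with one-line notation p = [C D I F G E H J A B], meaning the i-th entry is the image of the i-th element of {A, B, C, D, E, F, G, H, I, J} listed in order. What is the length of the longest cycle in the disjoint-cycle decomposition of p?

Decomposing into disjoint cycles gives (A C I)(B D F E G H J); the longest has length 7.

7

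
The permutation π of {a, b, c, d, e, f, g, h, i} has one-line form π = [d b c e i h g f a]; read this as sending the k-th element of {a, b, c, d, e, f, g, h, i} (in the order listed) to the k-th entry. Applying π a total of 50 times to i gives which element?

d

Tracing i → a → … returns to i after 4 steps, so i lies in a 4-cycle (a, d, e, i).
Powers repeat with period 4 on this cycle, and 50 mod 4 = 2, so π^50(i) = π^2(i).
Advancing 2 steps from i: i → a → d.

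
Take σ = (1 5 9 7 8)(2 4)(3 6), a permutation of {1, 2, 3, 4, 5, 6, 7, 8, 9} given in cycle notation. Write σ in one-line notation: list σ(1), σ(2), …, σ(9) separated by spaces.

Each element maps to the next entry in its cycle (wrapping to the front): 1↦5, 2↦4, 3↦6, 4↦2, 5↦9, 6↦3, 7↦8, 8↦1, 9↦7.
So the one-line form is 5 4 6 2 9 3 8 1 7.

5 4 6 2 9 3 8 1 7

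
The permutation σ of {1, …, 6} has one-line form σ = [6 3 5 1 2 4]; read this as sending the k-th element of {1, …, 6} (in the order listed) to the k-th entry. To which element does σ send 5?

5 is element number 5 of the domain, and entry number 5 of the one-line form is 2, so σ(5) = 2.

2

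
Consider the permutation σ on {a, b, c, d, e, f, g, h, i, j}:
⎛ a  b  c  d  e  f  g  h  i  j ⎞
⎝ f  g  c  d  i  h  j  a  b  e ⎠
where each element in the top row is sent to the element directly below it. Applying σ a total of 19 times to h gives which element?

a

Tracing h → a → … returns to h after 3 steps, so h lies in a 3-cycle (a, f, h).
Since the cycle has length 3, σ^19 acts on it the same as σ^1 (19 mod 3 = 1).
Advancing 1 step from h: h → a.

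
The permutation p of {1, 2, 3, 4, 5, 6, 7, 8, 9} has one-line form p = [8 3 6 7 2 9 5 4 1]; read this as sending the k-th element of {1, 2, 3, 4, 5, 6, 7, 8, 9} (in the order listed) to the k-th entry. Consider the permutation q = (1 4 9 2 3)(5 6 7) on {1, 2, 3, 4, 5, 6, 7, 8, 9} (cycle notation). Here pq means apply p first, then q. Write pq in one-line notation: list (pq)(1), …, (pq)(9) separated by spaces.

8 1 7 5 3 2 6 9 4

(pq)(x) = q(p(x)). Computing each image: q(p(1)) = q(8) = 8, q(p(2)) = q(3) = 1, q(p(3)) = q(6) = 7, q(p(4)) = q(7) = 5, q(p(5)) = q(2) = 3, q(p(6)) = q(9) = 2, q(p(7)) = q(5) = 6, q(p(8)) = q(4) = 9, q(p(9)) = q(1) = 4.
Hence pq = [8 1 7 5 3 2 6 9 4].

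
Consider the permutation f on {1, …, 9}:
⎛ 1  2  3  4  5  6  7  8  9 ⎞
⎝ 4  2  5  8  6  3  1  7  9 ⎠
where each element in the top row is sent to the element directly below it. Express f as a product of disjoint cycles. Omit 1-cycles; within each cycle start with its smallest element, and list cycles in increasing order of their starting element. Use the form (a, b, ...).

(1, 4, 8, 7)(3, 5, 6)

Start at 1 and follow images: 1 → 4 → 8 → 7 → 1, giving the cycle (1, 4, 8, 7).
Repeating from the next unused element and collecting all non-trivial cycles gives (1, 4, 8, 7)(3, 5, 6).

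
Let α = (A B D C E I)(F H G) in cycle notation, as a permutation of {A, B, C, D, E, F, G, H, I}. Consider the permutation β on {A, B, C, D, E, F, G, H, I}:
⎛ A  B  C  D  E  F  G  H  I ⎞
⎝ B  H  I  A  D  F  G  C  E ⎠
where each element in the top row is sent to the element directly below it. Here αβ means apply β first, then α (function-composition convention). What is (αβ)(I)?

I

First apply β: β(I) = E, then α(E) = I. Thus (αβ)(I) = I.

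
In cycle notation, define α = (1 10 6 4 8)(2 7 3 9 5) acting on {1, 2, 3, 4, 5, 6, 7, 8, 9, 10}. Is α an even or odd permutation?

The cycle lengths are 5, 5.
A cycle is odd iff its length is even; α has 0 even-length cycles, so sgn(α) = (−1)^0 and α is even.

even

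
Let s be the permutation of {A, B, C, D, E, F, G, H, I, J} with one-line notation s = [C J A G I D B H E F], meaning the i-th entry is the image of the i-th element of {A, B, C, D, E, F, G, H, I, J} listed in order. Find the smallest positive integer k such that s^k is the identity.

The disjoint-cycle form of s has cycle lengths 5, 2, 2, 1.
The order is lcm(5, 2, 2) = 10.

10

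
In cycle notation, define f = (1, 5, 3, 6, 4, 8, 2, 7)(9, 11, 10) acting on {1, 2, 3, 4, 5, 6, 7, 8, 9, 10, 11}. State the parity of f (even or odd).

odd

The cycle lengths are 8, 3.
A cycle is odd iff its length is even; f has 1 even-length cycle, so sgn(f) = (−1)^1 and f is odd.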